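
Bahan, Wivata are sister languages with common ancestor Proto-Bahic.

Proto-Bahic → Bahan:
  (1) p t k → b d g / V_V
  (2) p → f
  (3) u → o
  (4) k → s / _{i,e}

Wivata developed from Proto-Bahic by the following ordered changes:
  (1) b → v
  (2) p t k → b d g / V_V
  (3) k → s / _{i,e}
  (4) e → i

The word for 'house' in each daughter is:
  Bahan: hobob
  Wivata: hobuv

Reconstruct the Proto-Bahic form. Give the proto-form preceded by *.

*hopub

Position 3: Bahan has b, Wivata has b. In Wivata, b can only continue *p, so the proto-segment is *p.
Position 4: Bahan has o, Wivata has u. Wivata preserves u here (none of its changes turn any other segment into u), so the proto-segment is *u.
This points to *hopub. Verify forward in each daughter:
Bahan: start from *hopub.
  rule 1 (intervocalic voicing): hopub → hobub
  rule 2: no change — hobub
  rule 3 (vowel merger): hobub → hobob
  rule 4: no change — hobob
  ⇒ Bahan hobob
Wivata: *hopub
  hopub → hopuv   [unconditioned shift]
  hopuv → hobuv   [intervocalic voicing]
  hobuv (rule 3 does not apply)
  hobuv (rule 4 does not apply)
  giving Wivata hobuv.
No other proto-form is consistent with every reflex, so the reconstruction is *hopub.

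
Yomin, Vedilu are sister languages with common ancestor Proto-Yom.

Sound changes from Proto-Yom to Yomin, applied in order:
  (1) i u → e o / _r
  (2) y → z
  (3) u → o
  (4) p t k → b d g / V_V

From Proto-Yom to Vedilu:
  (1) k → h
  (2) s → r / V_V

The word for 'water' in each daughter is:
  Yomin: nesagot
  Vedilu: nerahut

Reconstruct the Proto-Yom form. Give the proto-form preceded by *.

Position 5: Yomin has g, Vedilu has h. Taking the neighbouring segments as reconstructed: Yomin g could go back to *k or *g; Vedilu h could go back to *k or *h — the one source consistent with every daughter is *k.
Position 3: Yomin has s, Vedilu has r. Yomin preserves s here (none of its changes turn any other segment into s), so the proto-segment is *s.
Position 6: Yomin has o, Vedilu has u. Vedilu preserves u here (none of its changes turn any other segment into u), so the proto-segment is *u.
This points to *nesakut. Verify forward in each daughter:
Yomin: *nesakut > nesakot > nesagot  (by vowel merger, intervocalic voicing)
Vedilu: *nesakut
  nesakut → nesahut   [unconditioned shift]
  nesahut → nerahut   [rhotacism]
  giving Vedilu nerahut.
*nesakut is the unique common source.

*nesakut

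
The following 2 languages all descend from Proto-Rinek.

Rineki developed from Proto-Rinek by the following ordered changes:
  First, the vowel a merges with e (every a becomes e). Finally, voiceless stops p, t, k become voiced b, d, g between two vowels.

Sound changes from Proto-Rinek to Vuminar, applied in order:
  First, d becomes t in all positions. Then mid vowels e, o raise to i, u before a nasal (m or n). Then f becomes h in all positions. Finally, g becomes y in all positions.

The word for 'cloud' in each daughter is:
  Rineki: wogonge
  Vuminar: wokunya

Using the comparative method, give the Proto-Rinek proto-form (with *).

Position 3: Rineki has g, Vuminar has k. Vuminar preserves k here (none of its changes turn any other segment into k), so the proto-segment is *k.
Position 6: Rineki has g, Vuminar has y. Taking the neighbouring segments as reconstructed: Rineki g can only go back to *g; Vuminar y could go back to *g or *y — the one source consistent with every daughter is *g.
Verify the candidate proto-form against each daughter:
Rineki: *wokonga
  wokonga → wokonge   [vowel merger]
  wokonge → wogonge   [intervocalic voicing]
  giving Rineki wogonge.
Vuminar: start from *wokonga.
  rule 1: no change — wokonga
  rule 2 (pre-nasal raising): wokonga → wokunga
  rule 3: no change — wokunga
  rule 4 (unconditioned shift): wokunga → wokunya
  ⇒ Vuminar wokunya
No other proto-form is consistent with every reflex, so the reconstruction is *wokonga.

*wokonga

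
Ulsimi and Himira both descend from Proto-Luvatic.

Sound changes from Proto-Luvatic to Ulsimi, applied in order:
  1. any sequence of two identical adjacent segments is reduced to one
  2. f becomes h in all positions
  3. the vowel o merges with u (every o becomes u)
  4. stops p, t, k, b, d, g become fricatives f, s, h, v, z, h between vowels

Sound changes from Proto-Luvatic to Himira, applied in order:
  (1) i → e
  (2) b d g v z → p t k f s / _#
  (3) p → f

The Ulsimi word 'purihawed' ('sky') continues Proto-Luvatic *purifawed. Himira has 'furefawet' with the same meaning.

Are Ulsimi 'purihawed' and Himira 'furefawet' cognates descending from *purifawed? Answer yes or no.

yes

Derive the expected Himira reflex of *purifawed:
Himira: *purifawed > purefawed > purefawet > furefawet  (by vowel merger, final devoicing, unconditioned shift)
Himira 'furefawet' matches the regular reflex exactly, so the pair is cognate.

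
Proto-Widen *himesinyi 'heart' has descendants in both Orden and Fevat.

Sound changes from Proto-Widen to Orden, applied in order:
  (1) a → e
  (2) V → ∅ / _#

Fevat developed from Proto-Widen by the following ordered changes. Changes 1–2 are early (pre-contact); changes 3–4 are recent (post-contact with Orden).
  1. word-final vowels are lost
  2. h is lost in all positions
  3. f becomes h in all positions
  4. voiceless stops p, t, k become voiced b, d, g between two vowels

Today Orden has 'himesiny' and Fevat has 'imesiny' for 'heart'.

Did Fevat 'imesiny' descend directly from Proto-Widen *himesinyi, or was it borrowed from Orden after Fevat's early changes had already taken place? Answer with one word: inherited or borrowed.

inherited

If inherited, *himesinyi would pass through all of Fevat's changes:
Fevat: *himesinyi
  himesinyi → himesiny   [apocope]
  himesiny → imesiny   [h-loss]
  imesiny (rule 3 does not apply)
  imesiny (rule 4 does not apply)
  giving Fevat imesiny.
If borrowed from Orden 'himesiny' after the early changes, it would undergo only the recent ones:
  rule 3 (unconditioned shift): no change (himesiny)
  rule 4 (intervocalic voicing): no change (himesiny)
  ⇒ as a loan: himesiny
Fevat 'imesiny' matches the inherited outcome exactly, so it is an inherited cognate, not a loan.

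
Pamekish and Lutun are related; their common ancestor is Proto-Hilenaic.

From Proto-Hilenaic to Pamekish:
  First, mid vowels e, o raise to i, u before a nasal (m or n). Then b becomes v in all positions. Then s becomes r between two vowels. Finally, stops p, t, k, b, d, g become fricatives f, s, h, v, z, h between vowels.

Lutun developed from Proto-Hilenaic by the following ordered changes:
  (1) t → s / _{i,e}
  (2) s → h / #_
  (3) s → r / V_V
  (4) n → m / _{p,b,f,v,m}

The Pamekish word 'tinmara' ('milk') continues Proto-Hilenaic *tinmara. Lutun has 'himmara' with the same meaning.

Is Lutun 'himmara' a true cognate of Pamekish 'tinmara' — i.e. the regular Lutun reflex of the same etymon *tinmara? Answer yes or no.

yes

Derive the expected Lutun reflex of *tinmara:
Lutun: *tinmara > sinmara > hinmara > himmara  (by palatalisation, debuccalisation, nasal place assimilation)
Lutun 'himmara' matches the regular reflex exactly, so the pair is cognate.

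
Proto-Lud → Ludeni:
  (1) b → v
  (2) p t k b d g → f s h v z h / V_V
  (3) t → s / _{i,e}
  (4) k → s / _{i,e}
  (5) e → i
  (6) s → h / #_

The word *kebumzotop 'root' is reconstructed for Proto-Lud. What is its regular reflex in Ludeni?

hivumzosop

Ludeni: *kebumzotop
  kebumzotop → kevumzotop   [unconditioned shift]
  kevumzotop → kevumzosop   [intervocalic lenition]
  kevumzosop (rule 3 does not apply)
  kevumzosop → sevumzosop   [palatalisation]
  sevumzosop → sivumzosop   [vowel merger]
  sivumzosop → hivumzosop   [debuccalisation]
  giving Ludeni hivumzosop.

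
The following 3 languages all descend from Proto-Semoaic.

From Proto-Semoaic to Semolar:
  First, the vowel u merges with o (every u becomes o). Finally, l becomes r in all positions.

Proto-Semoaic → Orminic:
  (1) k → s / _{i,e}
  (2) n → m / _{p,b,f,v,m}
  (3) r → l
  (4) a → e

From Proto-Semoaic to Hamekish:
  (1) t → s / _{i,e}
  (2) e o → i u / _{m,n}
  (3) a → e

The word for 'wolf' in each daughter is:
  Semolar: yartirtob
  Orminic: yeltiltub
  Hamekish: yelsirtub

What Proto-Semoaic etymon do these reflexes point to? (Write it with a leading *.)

*yaltirtub

Position 4: Semolar has t, Orminic has t, Hamekish has s. Semolar preserves t here (none of its changes turn any other segment into t), so the proto-segment is *t.
Position 8: Semolar has o, Orminic has u, Hamekish has u. Orminic preserves u here (none of its changes turn any other segment into u), so the proto-segment is *u.
This points to *yaltirtub. Verify forward in each daughter:
Semolar: *yaltirtub > yaltirtob > yartirtob  (by vowel merger, unconditioned shift)
Orminic: start from *yaltirtub.
  rule 1: no change — yaltirtub
  rule 2: no change — yaltirtub
  rule 3 (unconditioned shift): yaltirtub → yaltiltub
  rule 4 (vowel merger): yaltiltub → yeltiltub
  ⇒ Orminic yeltiltub
Hamekish: start from *yaltirtub.
  rule 1 (palatalisation): yaltirtub → yalsirtub
  rule 2: no change — yalsirtub
  rule 3 (vowel merger): yalsirtub → yelsirtub
  ⇒ Hamekish yelsirtub
*yaltirtub is the unique common source.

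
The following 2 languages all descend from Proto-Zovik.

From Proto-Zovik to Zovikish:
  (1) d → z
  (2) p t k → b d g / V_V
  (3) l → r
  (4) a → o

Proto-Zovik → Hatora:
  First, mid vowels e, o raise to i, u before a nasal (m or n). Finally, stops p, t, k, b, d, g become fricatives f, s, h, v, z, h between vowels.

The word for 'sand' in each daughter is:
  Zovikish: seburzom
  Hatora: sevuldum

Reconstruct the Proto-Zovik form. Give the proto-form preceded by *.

*sebuldom

Position 6: Zovikish has z, Hatora has d. Hatora preserves d here (none of its changes turn any other segment into d), so the proto-segment is *d.
Position 7: Zovikish has o, Hatora has u. Taking the neighbouring segments as reconstructed: Zovikish o could go back to *a or *o; Hatora u could go back to *o or *u — the one source consistent with every daughter is *o.
Verify the candidate proto-form against each daughter:
Zovikish: start from *sebuldom.
  rule 1 (unconditioned shift): sebuldom → sebulzom
  rule 2: no change — sebulzom
  rule 3 (unconditioned shift): sebulzom → seburzom
  rule 4: no change — seburzom
  ⇒ Zovikish seburzom
Hatora: *sebuldom > sebuldum > sevuldum  (by pre-nasal raising, intervocalic lenition)
No other proto-form is consistent with every reflex, so the reconstruction is *sebuldom.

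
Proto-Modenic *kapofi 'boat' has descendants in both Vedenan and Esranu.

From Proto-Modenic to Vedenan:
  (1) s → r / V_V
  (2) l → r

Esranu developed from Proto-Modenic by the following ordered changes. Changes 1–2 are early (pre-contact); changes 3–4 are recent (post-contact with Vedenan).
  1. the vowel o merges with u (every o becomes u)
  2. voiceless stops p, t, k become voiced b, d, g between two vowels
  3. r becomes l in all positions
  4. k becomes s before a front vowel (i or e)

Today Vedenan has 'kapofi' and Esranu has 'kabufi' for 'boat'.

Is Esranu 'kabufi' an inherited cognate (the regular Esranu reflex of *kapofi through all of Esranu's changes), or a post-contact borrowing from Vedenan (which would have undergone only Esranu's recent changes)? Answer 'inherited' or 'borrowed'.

inherited

If inherited, *kapofi would pass through all of Esranu's changes:
Esranu: start from *kapofi.
  rule 1 (vowel merger): kapofi → kapufi
  rule 2 (intervocalic voicing): kapufi → kabufi
  rule 3: no change — kabufi
  rule 4: no change — kabufi
  ⇒ Esranu kabufi
If borrowed from Vedenan 'kapofi' after the early changes, it would undergo only the recent ones:
  rule 3 (unconditioned shift): no change (kapofi)
  rule 4 (palatalisation): no change (kapofi)
  ⇒ as a loan: kapofi
Esranu 'kabufi' matches the inherited outcome exactly, so it is an inherited cognate, not a loan.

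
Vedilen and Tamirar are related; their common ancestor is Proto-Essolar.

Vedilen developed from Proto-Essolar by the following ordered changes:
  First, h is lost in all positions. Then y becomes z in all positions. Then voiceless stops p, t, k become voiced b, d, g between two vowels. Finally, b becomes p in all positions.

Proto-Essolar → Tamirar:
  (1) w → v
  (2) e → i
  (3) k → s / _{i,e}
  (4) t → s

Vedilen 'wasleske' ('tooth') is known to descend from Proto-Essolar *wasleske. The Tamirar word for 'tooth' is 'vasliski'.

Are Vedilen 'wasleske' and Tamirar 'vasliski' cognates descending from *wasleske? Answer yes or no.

Derive the expected Tamirar reflex of *wasleske:
Tamirar: *wasleske
  wasleske → vasleske   [unconditioned shift]
  vasleske → vasliski   [vowel merger]
  vasliski → vaslissi   [palatalisation]
  vaslissi (rule 4 does not apply)
  giving Tamirar vaslissi.
The regular Tamirar reflex would be 'vaslissi', but the attested form is 'vasliski'. The correspondence is irregular, so they are not cognates (the Tamirar form has a different source).

no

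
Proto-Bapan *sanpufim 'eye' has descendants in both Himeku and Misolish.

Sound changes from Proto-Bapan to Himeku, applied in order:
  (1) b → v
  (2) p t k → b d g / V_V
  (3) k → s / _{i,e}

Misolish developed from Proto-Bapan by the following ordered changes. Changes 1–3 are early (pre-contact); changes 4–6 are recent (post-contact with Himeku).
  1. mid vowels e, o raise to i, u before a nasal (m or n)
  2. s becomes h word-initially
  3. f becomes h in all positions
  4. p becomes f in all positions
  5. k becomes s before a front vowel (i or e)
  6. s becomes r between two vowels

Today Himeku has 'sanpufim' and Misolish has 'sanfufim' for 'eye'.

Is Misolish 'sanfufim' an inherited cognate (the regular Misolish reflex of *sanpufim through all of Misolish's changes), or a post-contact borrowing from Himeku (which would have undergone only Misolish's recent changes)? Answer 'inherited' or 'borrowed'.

borrowed

If inherited, *sanpufim would pass through all of Misolish's changes:
Misolish: start from *sanpufim.
  rule 1: no change — sanpufim
  rule 2 (debuccalisation): sanpufim → hanpufim
  rule 3 (unconditioned shift): hanpufim → hanpuhim
  rule 4 (unconditioned shift): hanpuhim → hanfuhim
  rule 5: no change — hanfuhim
  rule 6: no change — hanfuhim
  ⇒ Misolish hanfuhim
If borrowed from Himeku 'sanpufim' after the early changes, it would undergo only the recent ones:
  rule 4 (unconditioned shift): sanpufim → sanfufim
  rule 5 (palatalisation): no change (sanfufim)
  rule 6 (rhotacism): no change (sanfufim)
  ⇒ as a loan: sanfufim
Misolish 'sanfufim' matches the loan outcome 'sanfufim', not the inherited 'hanfuhim' — it skipped the early Misolish changes, so it was borrowed from Himeku.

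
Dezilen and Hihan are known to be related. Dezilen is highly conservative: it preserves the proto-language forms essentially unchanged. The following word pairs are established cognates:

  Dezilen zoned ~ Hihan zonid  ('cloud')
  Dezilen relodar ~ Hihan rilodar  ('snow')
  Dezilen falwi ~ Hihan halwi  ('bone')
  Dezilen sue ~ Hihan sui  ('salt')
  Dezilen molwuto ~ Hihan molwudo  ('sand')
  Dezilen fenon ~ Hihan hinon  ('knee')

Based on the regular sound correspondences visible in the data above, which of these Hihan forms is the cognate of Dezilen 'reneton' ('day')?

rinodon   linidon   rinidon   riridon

fenon ~ hinon — Dezilen e corresponds to Hihan i after a consonant, before a nasal.
zoned ~ zonid, relodar ~ rilodar — Dezilen e corresponds to Hihan i after a consonant, before a consonant other than r, m, n, p, b, f, v.
molwuto ~ molwudo — Dezilen t corresponds to Hihan d between vowels (before a back vowel).
Applying these to Dezilen 'reneton':
  reneton → rineton   (e→i after a consonant, before a nasal)
  rineton → riniton   (e→i after a consonant, before a consonant other than r, m, n, p, b, f, v)
  riniton → rinidon   (t→d between vowels (before a back vowel))
So the Hihan cognate is 'rinidon'.

rinidon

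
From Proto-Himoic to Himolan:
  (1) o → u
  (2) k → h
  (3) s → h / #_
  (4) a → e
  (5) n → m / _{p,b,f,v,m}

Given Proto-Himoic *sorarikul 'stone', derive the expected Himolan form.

Himolan: *sorarikul > surarikul > surarihul > hurarihul > hurerihul  (by vowel merger, unconditioned shift, debuccalisation, vowel merger)

hurerihul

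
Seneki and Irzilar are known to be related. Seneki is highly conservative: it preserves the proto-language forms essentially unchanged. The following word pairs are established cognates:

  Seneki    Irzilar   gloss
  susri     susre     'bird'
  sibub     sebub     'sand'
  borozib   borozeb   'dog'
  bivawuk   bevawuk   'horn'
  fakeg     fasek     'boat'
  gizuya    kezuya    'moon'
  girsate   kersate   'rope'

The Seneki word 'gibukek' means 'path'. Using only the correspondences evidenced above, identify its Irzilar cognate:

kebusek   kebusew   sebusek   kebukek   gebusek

kebusek

gizuya ~ kezuya, girsate ~ kersate — Seneki g corresponds to Irzilar k word-initially before a front vowel.
sibub ~ sebub, borozib ~ borozeb — Seneki i corresponds to Irzilar e after a consonant, before a labial obstruent.
fakeg ~ fasek — Seneki k corresponds to Irzilar s between vowels (before a front vowel).
Applying these to Seneki 'gibukek':
  gibukek → kibukek   (g→k word-initially before a front vowel)
  kibukek → kebukek   (i→e after a consonant, before a labial obstruent)
  kebukek → kebusek   (k→s between vowels (before a front vowel))
So the Irzilar cognate is 'kebusek'.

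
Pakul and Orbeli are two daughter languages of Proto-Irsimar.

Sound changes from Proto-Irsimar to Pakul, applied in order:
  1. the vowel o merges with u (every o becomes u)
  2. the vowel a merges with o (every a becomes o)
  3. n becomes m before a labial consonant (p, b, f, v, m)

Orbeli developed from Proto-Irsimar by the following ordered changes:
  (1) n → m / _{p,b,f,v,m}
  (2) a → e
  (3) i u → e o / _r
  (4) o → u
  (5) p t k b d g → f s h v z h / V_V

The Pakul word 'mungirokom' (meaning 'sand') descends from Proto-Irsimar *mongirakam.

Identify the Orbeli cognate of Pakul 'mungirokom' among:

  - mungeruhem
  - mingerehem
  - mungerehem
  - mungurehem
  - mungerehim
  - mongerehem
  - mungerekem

mungerehem

Orbeli: *mongirakam
  mongirakam (rule 1 does not apply)
  mongirakam → mongirekem   [vowel merger]
  mongirekem → mongerekem   [pre-rhotic lowering]
  mongerekem → mungerekem   [vowel merger]
  mungerekem → mungerehem   [intervocalic lenition]
  giving Orbeli mungerehem.
Among the options, 'mungerehem' alone shows every Orbeli change applied in order.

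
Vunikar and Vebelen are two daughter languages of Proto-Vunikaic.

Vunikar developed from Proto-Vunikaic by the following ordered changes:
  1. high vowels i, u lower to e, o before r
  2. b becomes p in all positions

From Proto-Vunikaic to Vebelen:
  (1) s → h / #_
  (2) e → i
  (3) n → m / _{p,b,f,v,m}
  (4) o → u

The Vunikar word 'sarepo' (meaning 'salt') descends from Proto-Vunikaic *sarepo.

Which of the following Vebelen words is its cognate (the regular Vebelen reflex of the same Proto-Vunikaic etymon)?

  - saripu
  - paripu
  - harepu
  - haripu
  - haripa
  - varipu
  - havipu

Vebelen: *sarepo > harepo > haripo > haripu  (by debuccalisation, vowel merger, vowel merger)
The other candidates each miss or misapply at least one Vebelen change.

haripu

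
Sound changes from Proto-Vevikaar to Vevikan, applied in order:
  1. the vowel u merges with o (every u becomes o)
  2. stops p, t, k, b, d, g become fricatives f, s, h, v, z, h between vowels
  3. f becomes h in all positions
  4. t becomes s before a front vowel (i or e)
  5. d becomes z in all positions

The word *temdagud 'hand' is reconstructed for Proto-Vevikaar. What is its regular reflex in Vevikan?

Vevikan: *temdagud
  temdagud → temdagod   [vowel merger]
  temdagod → temdahod   [intervocalic lenition]
  temdahod (rule 3 does not apply)
  temdahod → semdahod   [palatalisation]
  semdahod → semzahoz   [unconditioned shift]
  giving Vevikan semzahoz.

semzahoz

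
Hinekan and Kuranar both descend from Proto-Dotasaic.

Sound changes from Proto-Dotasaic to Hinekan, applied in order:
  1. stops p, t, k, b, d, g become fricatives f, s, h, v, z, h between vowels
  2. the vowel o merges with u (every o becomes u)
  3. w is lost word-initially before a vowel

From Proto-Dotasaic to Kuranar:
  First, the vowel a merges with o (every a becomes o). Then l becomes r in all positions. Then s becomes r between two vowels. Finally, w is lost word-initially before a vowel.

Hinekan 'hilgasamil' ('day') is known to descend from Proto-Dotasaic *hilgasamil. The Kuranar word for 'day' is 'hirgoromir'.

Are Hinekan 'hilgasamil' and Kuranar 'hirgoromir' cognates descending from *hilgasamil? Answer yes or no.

yes

Derive the expected Kuranar reflex of *hilgasamil:
Kuranar: start from *hilgasamil.
  rule 1 (vowel merger): hilgasamil → hilgosomil
  rule 2 (unconditioned shift): hilgosomil → hirgosomir
  rule 3 (rhotacism): hirgosomir → hirgoromir
  rule 4: no change — hirgoromir
  ⇒ Kuranar hirgoromir
Kuranar 'hirgoromir' matches the regular reflex exactly, so the pair is cognate.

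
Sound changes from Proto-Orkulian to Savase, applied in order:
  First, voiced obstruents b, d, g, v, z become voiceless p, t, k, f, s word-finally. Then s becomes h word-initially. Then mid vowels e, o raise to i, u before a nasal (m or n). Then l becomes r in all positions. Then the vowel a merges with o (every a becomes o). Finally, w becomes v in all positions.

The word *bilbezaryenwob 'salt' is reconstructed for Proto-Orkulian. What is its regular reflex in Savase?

birbezoryinvop

Savase: *bilbezaryenwob
  bilbezaryenwob → bilbezaryenwop   [final devoicing]
  bilbezaryenwop (rule 2 does not apply)
  bilbezaryenwop → bilbezaryinwop   [pre-nasal raising]
  bilbezaryinwop → birbezaryinwop   [unconditioned shift]
  birbezaryinwop → birbezoryinwop   [vowel merger]
  birbezoryinwop → birbezoryinvop   [unconditioned shift]
  giving Savase birbezoryinvop.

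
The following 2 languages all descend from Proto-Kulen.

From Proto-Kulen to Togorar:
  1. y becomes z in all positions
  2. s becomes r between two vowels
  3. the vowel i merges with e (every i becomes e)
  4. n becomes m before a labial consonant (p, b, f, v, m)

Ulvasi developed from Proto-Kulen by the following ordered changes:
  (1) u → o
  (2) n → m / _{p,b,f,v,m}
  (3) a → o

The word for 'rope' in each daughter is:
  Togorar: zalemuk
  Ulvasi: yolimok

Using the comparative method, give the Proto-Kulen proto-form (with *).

Position 1: Togorar has z, Ulvasi has y. Ulvasi preserves y here (none of its changes turn any other segment into y), so the proto-segment is *y.
Position 4: Togorar has e, Ulvasi has i. Ulvasi preserves i here (none of its changes turn any other segment into i), so the proto-segment is *i.
Verify the candidate proto-form against each daughter:
Togorar: start from *yalimuk.
  rule 1 (unconditioned shift): yalimuk → zalimuk
  rule 2: no change — zalimuk
  rule 3 (vowel merger): zalimuk → zalemuk
  rule 4: no change — zalemuk
  ⇒ Togorar zalemuk
Ulvasi: *yalimuk > yalimok > yolimok  (by vowel merger, vowel merger)
Only *yalimuk yields all of Togorar zalemuk, Ulvasi yolimok.

*yalimuk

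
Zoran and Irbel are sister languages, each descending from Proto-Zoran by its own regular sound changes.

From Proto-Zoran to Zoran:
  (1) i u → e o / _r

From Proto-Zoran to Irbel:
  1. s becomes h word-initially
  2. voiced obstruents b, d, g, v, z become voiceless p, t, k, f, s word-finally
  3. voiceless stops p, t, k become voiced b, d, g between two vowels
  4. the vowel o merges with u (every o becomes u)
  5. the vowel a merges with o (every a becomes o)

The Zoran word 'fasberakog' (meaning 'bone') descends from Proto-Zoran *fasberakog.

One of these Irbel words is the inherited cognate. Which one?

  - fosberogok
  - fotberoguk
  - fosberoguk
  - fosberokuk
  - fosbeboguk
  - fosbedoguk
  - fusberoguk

Irbel: *fasberakog
  fasberakog (rule 1 does not apply)
  fasberakog → fasberakok   [final devoicing]
  fasberakok → fasberagok   [intervocalic voicing]
  fasberagok → fasberaguk   [vowel merger]
  fasberaguk → fosberoguk   [vowel merger]
  giving Irbel fosberoguk.
Among the options, 'fosberoguk' alone shows every Irbel change applied in order.

fosberoguk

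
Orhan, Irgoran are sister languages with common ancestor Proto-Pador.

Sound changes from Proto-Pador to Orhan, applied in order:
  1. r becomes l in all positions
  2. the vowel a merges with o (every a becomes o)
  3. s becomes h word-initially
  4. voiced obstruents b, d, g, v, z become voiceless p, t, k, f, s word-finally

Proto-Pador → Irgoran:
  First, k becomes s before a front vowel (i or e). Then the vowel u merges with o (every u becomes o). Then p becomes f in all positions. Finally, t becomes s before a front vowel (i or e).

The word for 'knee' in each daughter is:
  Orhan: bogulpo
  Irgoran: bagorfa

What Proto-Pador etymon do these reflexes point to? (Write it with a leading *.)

Position 2: Orhan has o, Irgoran has a. Irgoran preserves a here (none of its changes turn any other segment into a), so the proto-segment is *a.
Position 7: Orhan has o, Irgoran has a. Irgoran preserves a here (none of its changes turn any other segment into a), so the proto-segment is *a.
Position 4: Orhan has u, Irgoran has o. Orhan preserves u here (none of its changes turn any other segment into u), so the proto-segment is *u.
Continuing position by position gives *bagurpa; check it forward:
Orhan: *bagurpa
  bagurpa → bagulpa   [unconditioned shift]
  bagulpa → bogulpo   [vowel merger]
  bogulpo (rule 3 does not apply)
  bogulpo (rule 4 does not apply)
  giving Orhan bogulpo.
Irgoran: *bagurpa
  bagurpa (rule 1 does not apply)
  bagurpa → bagorpa   [vowel merger]
  bagorpa → bagorfa   [unconditioned shift]
  bagorfa (rule 4 does not apply)
  giving Irgoran bagorfa.
No other proto-form is consistent with every reflex, so the reconstruction is *bagurpa.

*bagurpa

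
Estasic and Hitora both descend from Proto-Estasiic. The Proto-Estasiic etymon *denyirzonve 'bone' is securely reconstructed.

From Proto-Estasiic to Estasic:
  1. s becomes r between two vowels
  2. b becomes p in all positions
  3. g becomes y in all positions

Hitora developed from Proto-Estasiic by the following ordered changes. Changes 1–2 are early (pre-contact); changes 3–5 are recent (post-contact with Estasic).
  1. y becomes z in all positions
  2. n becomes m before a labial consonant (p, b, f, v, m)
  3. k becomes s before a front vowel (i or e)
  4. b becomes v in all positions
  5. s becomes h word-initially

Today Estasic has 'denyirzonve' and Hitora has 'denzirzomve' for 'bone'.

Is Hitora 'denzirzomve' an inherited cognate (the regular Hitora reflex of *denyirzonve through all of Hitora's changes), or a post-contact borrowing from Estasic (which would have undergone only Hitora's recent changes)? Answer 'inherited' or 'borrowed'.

inherited

If inherited, *denyirzonve would pass through all of Hitora's changes:
Hitora: *denyirzonve
  denyirzonve → denzirzonve   [unconditioned shift]
  denzirzonve → denzirzomve   [nasal place assimilation]
  denzirzomve (rule 3 does not apply)
  denzirzomve (rule 4 does not apply)
  denzirzomve (rule 5 does not apply)
  giving Hitora denzirzomve.
If borrowed from Estasic 'denyirzonve' after the early changes, it would undergo only the recent ones:
  rule 3 (palatalisation): no change (denyirzonve)
  rule 4 (unconditioned shift): no change (denyirzonve)
  rule 5 (debuccalisation): no change (denyirzonve)
  ⇒ as a loan: denyirzonve
Hitora 'denzirzomve' matches the inherited outcome exactly, so it is an inherited cognate, not a loan.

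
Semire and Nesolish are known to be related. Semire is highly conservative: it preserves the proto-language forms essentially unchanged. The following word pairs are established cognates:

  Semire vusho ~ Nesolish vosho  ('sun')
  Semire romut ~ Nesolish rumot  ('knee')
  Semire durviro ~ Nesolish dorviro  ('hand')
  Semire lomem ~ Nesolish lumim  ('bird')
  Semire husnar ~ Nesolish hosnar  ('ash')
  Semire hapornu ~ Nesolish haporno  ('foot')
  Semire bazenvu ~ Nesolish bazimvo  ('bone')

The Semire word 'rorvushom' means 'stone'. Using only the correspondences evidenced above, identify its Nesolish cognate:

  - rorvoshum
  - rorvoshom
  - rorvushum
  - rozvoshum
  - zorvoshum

rorvoshum

vusho ~ vosho, romut ~ rumot — Semire u corresponds to Nesolish o after a consonant, before a consonant other than r, m, n, p, b, f, v.
romut ~ rumot, lomem ~ lumim — Semire o corresponds to Nesolish u after a consonant, before a nasal.
Applying these to Semire 'rorvushom':
  rorvushom → rorvoshom   (u→o after a consonant, before a consonant other than r, m, n, p, b, f, v)
  rorvoshom → rorvoshum   (o→u after a consonant, before a nasal)
So the Nesolish cognate is 'rorvoshum'.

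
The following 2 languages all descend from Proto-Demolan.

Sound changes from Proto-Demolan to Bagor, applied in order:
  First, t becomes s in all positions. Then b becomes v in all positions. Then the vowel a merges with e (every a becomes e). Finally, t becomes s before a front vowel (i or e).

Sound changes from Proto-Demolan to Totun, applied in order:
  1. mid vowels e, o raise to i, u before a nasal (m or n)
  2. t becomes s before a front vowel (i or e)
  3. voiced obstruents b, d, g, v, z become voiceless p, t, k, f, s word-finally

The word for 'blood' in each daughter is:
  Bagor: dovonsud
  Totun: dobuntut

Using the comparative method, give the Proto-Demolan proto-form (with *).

*dobontud

Position 4: Bagor has o, Totun has u. Bagor preserves o here (none of its changes turn any other segment into o), so the proto-segment is *o.
Position 3: Bagor has v, Totun has b. Totun preserves b here (none of its changes turn any other segment into b), so the proto-segment is *b.
Position 6: Bagor has s, Totun has t. Taking the neighbouring segments as reconstructed: Bagor s could go back to *t or *s; Totun t can only go back to *t — the one source consistent with every daughter is *t.
Verify the candidate proto-form against each daughter:
Bagor: start from *dobontud.
  rule 1 (unconditioned shift): dobontud → dobonsud
  rule 2 (unconditioned shift): dobonsud → dovonsud
  rule 3: no change — dovonsud
  rule 4: no change — dovonsud
  ⇒ Bagor dovonsud
Totun: *dobontud
  dobontud → dobuntud   [pre-nasal raising]
  dobuntud (rule 2 does not apply)
  dobuntud → dobuntut   [final devoicing]
  giving Totun dobuntut.
Only *dobontud yields all of Bagor dovonsud, Totun dobuntut.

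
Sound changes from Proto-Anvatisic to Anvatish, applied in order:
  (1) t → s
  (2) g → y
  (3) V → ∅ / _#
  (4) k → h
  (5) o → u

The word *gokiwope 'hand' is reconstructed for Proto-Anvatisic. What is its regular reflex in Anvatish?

Anvatish: *gokiwope
  gokiwope (rule 1 does not apply)
  gokiwope → yokiwope   [unconditioned shift]
  yokiwope → yokiwop   [apocope]
  yokiwop → yohiwop   [unconditioned shift]
  yohiwop → yuhiwup   [vowel merger]
  giving Anvatish yuhiwup.

yuhiwup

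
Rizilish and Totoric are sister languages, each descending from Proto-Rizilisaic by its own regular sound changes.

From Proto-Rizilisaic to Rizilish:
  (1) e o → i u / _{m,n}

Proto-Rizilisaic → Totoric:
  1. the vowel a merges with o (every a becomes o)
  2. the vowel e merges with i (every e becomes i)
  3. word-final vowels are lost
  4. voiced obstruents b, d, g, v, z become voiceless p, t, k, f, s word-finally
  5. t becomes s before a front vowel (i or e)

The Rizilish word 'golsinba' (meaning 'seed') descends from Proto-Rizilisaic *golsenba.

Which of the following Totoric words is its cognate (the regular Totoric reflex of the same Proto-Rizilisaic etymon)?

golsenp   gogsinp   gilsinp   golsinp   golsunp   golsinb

golsinp

Totoric: *golsenba > golsenbo > golsinbo > golsinb > golsinp  (by vowel merger, vowel merger, apocope, final devoicing)
Only 'golsinp' matches the regular Totoric development of *golsenba.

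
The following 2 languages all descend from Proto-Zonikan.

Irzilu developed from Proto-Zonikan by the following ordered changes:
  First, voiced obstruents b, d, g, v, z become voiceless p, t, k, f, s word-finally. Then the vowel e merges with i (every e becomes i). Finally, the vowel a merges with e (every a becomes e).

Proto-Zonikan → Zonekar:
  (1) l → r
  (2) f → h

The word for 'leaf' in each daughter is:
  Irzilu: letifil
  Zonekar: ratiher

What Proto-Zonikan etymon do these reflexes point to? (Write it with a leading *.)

*latifel

Position 5: Irzilu has f, Zonekar has h. Taking the neighbouring segments as reconstructed: Irzilu f can only go back to *f; Zonekar h could go back to *f or *h — the one source consistent with every daughter is *f.
Position 2: Irzilu has e, Zonekar has a. Zonekar preserves a here (none of its changes turn any other segment into a), so the proto-segment is *a.
This points to *latifel. Verify forward in each daughter:
Irzilu: *latifel > latifil > letifil  (by vowel merger, vowel merger)
Zonekar: start from *latifel.
  rule 1 (unconditioned shift): latifel → ratifer
  rule 2 (unconditioned shift): ratifer → ratiher
  ⇒ Zonekar ratiher
Only *latifel yields all of Irzilu letifil, Zonekar ratiher.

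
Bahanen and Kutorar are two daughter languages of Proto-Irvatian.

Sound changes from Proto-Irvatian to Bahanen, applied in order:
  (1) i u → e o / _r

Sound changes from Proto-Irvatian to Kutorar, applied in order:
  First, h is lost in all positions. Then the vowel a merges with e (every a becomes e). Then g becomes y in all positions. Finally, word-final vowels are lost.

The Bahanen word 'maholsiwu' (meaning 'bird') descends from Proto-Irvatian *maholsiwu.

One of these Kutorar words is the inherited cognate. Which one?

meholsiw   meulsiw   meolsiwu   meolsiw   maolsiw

meolsiw

Kutorar: start from *maholsiwu.
  rule 1 (h-loss): maholsiwu → maolsiwu
  rule 2 (vowel merger): maolsiwu → meolsiwu
  rule 3: no change — meolsiwu
  rule 4 (apocope): meolsiwu → meolsiw
  ⇒ Kutorar meolsiw
Among the options, 'meolsiw' alone shows every Kutorar change applied in order.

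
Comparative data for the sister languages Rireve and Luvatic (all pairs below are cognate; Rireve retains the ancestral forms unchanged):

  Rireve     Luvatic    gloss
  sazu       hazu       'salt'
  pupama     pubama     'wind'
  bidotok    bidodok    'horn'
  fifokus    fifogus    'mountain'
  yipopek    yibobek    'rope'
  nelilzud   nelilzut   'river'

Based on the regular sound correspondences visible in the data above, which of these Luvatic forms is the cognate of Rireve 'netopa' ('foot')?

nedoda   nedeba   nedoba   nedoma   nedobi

bidotok ~ bidodok — Rireve t corresponds to Luvatic d between vowels (before a back vowel).
pupama ~ pubama — Rireve p corresponds to Luvatic b between vowels (before a back vowel).
Applying these to Rireve 'netopa':
  netopa → nedopa   (t→d between vowels (before a back vowel))
  nedopa → nedoba   (p→b between vowels (before a back vowel))
So the Luvatic cognate is 'nedoba'.

nedoba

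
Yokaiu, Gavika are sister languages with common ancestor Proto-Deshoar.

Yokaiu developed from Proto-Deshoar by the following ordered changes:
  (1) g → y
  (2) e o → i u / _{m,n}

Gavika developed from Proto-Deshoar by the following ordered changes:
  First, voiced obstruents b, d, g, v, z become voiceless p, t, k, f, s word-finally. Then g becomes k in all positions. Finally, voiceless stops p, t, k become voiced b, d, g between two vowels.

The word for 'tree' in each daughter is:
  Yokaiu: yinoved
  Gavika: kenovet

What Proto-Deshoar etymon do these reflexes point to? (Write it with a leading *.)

Position 2: Yokaiu has i, Gavika has e. Gavika preserves e here (none of its changes turn any other segment into e), so the proto-segment is *e.
Position 1: Yokaiu has y, Gavika has k. Taking the neighbouring segments as reconstructed: Yokaiu y could go back to *g or *y; Gavika k could go back to *k or *g — the one source consistent with every daughter is *g.
Position 7: Yokaiu has d, Gavika has t. Yokaiu preserves d here (none of its changes turn any other segment into d), so the proto-segment is *d.
The remaining positions agree across the daughters. Check the candidate against every language:
Yokaiu: *genoved
  genoved → yenoved   [unconditioned shift]
  yenoved → yinoved   [pre-nasal raising]
  giving Yokaiu yinoved.
Gavika: *genoved
  genoved → genovet   [final devoicing]
  genovet → kenovet   [unconditioned shift]
  kenovet (rule 3 does not apply)
  giving Gavika kenovet.
Only *genoved yields all of Yokaiu yinoved, Gavika kenovet.

*genoved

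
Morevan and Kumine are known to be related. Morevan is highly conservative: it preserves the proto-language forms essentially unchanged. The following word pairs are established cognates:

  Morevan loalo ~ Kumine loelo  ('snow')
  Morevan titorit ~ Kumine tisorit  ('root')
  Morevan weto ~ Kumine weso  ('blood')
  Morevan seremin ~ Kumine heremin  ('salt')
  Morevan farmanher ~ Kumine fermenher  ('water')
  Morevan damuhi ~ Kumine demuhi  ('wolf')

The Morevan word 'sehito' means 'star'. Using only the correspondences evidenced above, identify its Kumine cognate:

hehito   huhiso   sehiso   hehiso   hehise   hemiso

hehiso

seremin ~ heremin — Morevan s corresponds to Kumine h word-initially before a front vowel.
titorit ~ tisorit, weto ~ weso — Morevan t corresponds to Kumine s between vowels (before a back vowel).
Applying these to Morevan 'sehito':
  sehito → hehito   (s→h word-initially before a front vowel)
  hehito → hehiso   (t→s between vowels (before a back vowel))
So the Kumine cognate is 'hehiso'.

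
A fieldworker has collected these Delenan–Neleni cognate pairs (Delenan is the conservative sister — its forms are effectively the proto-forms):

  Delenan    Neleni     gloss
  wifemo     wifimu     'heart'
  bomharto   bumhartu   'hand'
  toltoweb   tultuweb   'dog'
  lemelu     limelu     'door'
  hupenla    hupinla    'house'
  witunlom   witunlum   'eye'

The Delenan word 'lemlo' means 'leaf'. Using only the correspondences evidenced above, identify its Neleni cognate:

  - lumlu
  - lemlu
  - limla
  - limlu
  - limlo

wifemo ~ wifimu, lemelu ~ limelu — Delenan e corresponds to Neleni i after a consonant, before a nasal.
wifemo ~ wifimu, bomharto ~ bumhartu — Delenan o corresponds to Neleni u word-finally.
Applying these to Delenan 'lemlo':
  lemlo → limlo   (e→i after a consonant, before a nasal)
  limlo → limlu   (o→u word-finally)
So the Neleni cognate is 'limlu'.

limlu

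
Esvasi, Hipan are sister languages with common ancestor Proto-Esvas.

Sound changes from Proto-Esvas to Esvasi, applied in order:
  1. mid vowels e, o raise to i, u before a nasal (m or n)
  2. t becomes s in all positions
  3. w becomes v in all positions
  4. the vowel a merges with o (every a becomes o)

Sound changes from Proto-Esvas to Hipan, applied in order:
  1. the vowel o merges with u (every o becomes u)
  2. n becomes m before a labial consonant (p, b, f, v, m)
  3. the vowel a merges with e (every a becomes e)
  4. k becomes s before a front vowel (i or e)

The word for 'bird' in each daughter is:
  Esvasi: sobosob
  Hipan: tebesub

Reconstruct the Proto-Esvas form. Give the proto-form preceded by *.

Position 4: Esvasi has o, Hipan has e. Taking the neighbouring segments as reconstructed: Esvasi o could go back to *a or *o; Hipan e could go back to *a or *e — the one source consistent with every daughter is *a.
Position 1: Esvasi has s, Hipan has t. Hipan preserves t here (none of its changes turn any other segment into t), so the proto-segment is *t.
Position 2: Esvasi has o, Hipan has e. Taking the neighbouring segments as reconstructed: Esvasi o could go back to *a or *o; Hipan e could go back to *a or *e — the one source consistent with every daughter is *a.
Continuing position by position gives *tabasob; check it forward:
Esvasi: *tabasob > sabasob > sobosob  (by unconditioned shift, vowel merger)
Hipan: *tabasob > tabasub > tebesub  (by vowel merger, vowel merger)
*tabasob is the unique common source.

*tabasob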